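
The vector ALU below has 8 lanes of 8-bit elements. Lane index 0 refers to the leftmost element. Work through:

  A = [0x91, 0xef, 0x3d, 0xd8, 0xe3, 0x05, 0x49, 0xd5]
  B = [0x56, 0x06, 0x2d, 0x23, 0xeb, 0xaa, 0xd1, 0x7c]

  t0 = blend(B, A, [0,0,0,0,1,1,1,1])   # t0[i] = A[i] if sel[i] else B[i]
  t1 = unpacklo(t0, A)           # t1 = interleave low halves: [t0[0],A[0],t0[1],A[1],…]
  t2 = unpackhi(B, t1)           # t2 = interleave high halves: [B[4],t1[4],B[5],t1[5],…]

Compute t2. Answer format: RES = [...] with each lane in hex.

RES = [0xeb, 0x2d, 0xaa, 0x3d, 0xd1, 0x23, 0x7c, 0xd8]

t0 = [0x56, 0x06, 0x2d, 0x23, 0xe3, 0x05, 0x49, 0xd5]
t1 = [0x56, 0x91, 0x06, 0xef, 0x2d, 0x3d, 0x23, 0xd8]
t2 = [0xeb, 0x2d, 0xaa, 0x3d, 0xd1, 0x23, 0x7c, 0xd8]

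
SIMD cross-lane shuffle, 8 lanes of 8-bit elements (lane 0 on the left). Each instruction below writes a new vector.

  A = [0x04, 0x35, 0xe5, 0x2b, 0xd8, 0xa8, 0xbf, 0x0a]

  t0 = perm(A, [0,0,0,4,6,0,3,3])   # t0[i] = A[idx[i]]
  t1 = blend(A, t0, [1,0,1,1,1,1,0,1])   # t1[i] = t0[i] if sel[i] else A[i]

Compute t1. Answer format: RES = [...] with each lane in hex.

  t0: 04 04 04 d8 bf 04 2b 2b
  t1: 04 35 04 d8 bf 04 bf 2b

RES = [ 0x04  0x35  0x04  0xd8  0xbf  0x04  0xbf  0x2b ]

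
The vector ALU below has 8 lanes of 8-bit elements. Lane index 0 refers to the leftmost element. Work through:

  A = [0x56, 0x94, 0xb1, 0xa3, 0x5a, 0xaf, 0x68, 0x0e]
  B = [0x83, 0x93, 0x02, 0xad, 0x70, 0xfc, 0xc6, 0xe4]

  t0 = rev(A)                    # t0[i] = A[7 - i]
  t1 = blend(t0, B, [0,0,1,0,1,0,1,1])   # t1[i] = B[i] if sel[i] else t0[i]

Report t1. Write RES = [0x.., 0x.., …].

RES = [ 0x0e  0x68  0x02  0x5a  0x70  0xb1  0xc6  0xe4 ]

  t0: 0e 68 af 5a a3 b1 94 56
  t1: 0e 68 02 5a 70 b1 c6 e4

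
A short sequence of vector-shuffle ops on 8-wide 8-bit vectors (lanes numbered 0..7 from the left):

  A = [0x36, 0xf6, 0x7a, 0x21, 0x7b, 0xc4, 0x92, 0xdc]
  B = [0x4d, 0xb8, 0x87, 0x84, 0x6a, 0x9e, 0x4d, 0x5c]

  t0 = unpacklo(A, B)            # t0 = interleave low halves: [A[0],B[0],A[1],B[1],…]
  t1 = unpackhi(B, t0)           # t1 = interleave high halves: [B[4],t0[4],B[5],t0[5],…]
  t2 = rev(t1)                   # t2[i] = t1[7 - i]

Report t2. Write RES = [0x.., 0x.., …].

RES = [0x84, 0x5c, 0x21, 0x4d, 0x87, 0x9e, 0x7a, 0x6a]

  t0: 36 4d f6 b8 7a 87 21 84
  t1: 6a 7a 9e 87 4d 21 5c 84
  t2: 84 5c 21 4d 87 9e 7a 6a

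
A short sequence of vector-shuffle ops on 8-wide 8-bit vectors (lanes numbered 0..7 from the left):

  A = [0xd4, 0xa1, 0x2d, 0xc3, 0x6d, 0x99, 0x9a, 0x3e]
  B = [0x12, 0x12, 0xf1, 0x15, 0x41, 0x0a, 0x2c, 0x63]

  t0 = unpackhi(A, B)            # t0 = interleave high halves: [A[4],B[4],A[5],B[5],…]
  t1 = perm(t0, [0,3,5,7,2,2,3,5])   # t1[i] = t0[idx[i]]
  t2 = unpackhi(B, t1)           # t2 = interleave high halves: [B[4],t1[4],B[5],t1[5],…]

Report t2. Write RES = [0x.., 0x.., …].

RES = [ 0x41  0x99  0x0a  0x99  0x2c  0x0a  0x63  0x2c ]

t0 = [0x6d, 0x41, 0x99, 0x0a, 0x9a, 0x2c, 0x3e, 0x63]
t1 = [0x6d, 0x0a, 0x2c, 0x63, 0x99, 0x99, 0x0a, 0x2c]
t2 = [0x41, 0x99, 0x0a, 0x99, 0x2c, 0x0a, 0x63, 0x2c]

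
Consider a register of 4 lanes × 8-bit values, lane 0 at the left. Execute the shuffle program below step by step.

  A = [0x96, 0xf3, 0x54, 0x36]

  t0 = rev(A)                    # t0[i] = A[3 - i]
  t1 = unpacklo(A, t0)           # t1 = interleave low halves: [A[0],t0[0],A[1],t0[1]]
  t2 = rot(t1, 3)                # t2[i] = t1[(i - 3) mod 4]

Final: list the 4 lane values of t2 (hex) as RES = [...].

t0 = [0x36, 0x54, 0xf3, 0x96]
t1 = [0x96, 0x36, 0xf3, 0x54]
t2 = [0x36, 0xf3, 0x54, 0x96]

RES = [0x36, 0xf3, 0x54, 0x96]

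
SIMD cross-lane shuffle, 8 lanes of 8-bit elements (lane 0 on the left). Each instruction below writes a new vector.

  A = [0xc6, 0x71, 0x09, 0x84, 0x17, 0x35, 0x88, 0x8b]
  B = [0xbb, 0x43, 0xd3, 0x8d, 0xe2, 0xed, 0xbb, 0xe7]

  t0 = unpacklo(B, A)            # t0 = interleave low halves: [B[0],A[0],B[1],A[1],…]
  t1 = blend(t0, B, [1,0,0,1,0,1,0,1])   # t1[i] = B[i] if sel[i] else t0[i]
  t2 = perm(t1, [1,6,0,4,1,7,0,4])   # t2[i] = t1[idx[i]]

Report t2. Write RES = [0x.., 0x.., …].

RES = [0xc6, 0x8d, 0xbb, 0xd3, 0xc6, 0xe7, 0xbb, 0xd3]

→ t0 |bb|c6|43|71|d3|09|8d|84|
→ t1 |bb|c6|43|8d|d3|ed|8d|e7|
→ t2 |c6|8d|bb|d3|c6|e7|bb|d3|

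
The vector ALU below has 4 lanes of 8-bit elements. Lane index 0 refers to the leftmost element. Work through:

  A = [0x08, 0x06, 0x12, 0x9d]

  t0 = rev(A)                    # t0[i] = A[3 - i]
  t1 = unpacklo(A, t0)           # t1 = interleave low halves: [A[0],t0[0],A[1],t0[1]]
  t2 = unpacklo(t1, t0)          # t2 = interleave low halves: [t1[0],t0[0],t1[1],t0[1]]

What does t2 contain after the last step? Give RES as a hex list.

t0 = [0x9d, 0x12, 0x06, 0x08]
t1 = [0x08, 0x9d, 0x06, 0x12]
t2 = [0x08, 0x9d, 0x9d, 0x12]

RES = [ 0x08  0x9d  0x9d  0x12 ]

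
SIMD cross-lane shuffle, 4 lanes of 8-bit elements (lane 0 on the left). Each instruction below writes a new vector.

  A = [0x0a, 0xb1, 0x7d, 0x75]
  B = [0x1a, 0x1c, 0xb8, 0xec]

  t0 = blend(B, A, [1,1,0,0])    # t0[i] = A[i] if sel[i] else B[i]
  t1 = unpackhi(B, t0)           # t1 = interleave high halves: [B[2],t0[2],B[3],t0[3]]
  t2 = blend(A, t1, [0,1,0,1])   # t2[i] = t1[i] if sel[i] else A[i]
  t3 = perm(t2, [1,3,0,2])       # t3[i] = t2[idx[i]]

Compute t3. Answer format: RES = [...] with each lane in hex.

RES = [0xb8, 0xec, 0x0a, 0x7d]

t0 = [0x0a, 0xb1, 0xb8, 0xec]
t1 = [0xb8, 0xb8, 0xec, 0xec]
t2 = [0x0a, 0xb8, 0x7d, 0xec]
t3 = [0xb8, 0xec, 0x0a, 0x7d]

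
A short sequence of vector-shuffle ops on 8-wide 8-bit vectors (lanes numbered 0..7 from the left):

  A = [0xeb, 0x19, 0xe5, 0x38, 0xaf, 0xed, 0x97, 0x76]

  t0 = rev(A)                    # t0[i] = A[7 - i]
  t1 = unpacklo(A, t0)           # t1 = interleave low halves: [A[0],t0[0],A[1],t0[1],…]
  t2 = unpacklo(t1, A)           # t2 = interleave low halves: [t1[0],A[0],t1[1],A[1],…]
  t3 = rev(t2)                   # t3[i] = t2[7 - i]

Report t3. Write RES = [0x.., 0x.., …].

t0 = [0x76, 0x97, 0xed, 0xaf, 0x38, 0xe5, 0x19, 0xeb]
t1 = [0xeb, 0x76, 0x19, 0x97, 0xe5, 0xed, 0x38, 0xaf]
t2 = [0xeb, 0xeb, 0x76, 0x19, 0x19, 0xe5, 0x97, 0x38]
t3 = [0x38, 0x97, 0xe5, 0x19, 0x19, 0x76, 0xeb, 0xeb]

RES = [ 0x38  0x97  0xe5  0x19  0x19  0x76  0xeb  0xeb ]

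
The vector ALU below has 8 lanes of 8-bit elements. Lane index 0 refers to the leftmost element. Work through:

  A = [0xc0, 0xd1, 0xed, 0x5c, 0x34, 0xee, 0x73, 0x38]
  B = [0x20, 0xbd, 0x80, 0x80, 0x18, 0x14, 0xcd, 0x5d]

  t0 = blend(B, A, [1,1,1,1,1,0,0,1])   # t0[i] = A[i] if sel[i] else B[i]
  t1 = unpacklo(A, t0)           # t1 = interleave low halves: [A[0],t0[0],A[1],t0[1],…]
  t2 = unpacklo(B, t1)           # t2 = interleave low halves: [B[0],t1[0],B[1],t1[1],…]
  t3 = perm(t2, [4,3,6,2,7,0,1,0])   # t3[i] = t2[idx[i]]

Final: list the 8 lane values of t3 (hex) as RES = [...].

t0 = [0xc0, 0xd1, 0xed, 0x5c, 0x34, 0x14, 0xcd, 0x38]
t1 = [0xc0, 0xc0, 0xd1, 0xd1, 0xed, 0xed, 0x5c, 0x5c]
t2 = [0x20, 0xc0, 0xbd, 0xc0, 0x80, 0xd1, 0x80, 0xd1]
t3 = [0x80, 0xc0, 0x80, 0xbd, 0xd1, 0x20, 0xc0, 0x20]

RES = [0x80, 0xc0, 0x80, 0xbd, 0xd1, 0x20, 0xc0, 0x20]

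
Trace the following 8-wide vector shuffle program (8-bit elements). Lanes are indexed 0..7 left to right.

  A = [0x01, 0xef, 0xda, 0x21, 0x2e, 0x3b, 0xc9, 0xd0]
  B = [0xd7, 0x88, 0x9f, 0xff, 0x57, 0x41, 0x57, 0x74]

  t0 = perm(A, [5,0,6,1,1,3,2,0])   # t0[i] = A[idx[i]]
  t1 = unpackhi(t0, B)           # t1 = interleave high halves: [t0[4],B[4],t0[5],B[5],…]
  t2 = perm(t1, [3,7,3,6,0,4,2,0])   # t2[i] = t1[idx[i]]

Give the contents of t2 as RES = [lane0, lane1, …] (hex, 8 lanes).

  t0: 3b 01 c9 ef ef 21 da 01
  t1: ef 57 21 41 da 57 01 74
  t2: 41 74 41 01 ef da 21 ef

RES = [0x41, 0x74, 0x41, 0x01, 0xef, 0xda, 0x21, 0xef]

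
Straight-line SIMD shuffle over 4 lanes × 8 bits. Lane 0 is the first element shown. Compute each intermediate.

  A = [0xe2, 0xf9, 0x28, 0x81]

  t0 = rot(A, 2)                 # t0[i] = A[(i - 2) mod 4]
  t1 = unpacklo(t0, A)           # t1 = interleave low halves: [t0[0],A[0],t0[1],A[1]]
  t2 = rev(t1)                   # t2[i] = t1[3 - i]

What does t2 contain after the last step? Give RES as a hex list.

t0 = [0x28, 0x81, 0xe2, 0xf9]
t1 = [0x28, 0xe2, 0x81, 0xf9]
t2 = [0xf9, 0x81, 0xe2, 0x28]

RES = [0xf9, 0x81, 0xe2, 0x28]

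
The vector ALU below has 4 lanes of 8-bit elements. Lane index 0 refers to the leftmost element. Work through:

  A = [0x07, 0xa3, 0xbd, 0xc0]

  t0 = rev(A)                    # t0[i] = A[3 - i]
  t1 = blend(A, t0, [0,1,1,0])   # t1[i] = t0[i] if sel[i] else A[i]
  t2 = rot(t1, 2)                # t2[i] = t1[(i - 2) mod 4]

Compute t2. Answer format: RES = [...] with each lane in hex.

→ t0 |c0|bd|a3|07|
→ t1 |07|bd|a3|c0|
→ t2 |a3|c0|07|bd|

RES = [0xa3, 0xc0, 0x07, 0xbd]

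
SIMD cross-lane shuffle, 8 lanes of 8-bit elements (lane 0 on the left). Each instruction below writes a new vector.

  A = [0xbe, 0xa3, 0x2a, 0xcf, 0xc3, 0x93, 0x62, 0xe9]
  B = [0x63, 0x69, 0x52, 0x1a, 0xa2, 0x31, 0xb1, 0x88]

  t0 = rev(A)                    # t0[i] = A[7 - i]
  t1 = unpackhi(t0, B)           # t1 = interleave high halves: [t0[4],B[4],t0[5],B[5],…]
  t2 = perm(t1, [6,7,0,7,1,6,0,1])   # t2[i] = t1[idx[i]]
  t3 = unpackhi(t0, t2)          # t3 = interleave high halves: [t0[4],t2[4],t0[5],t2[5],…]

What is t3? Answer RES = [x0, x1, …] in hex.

t0 = [0xe9, 0x62, 0x93, 0xc3, 0xcf, 0x2a, 0xa3, 0xbe]
t1 = [0xcf, 0xa2, 0x2a, 0x31, 0xa3, 0xb1, 0xbe, 0x88]
t2 = [0xbe, 0x88, 0xcf, 0x88, 0xa2, 0xbe, 0xcf, 0xa2]
t3 = [0xcf, 0xa2, 0x2a, 0xbe, 0xa3, 0xcf, 0xbe, 0xa2]

RES = [ 0xcf  0xa2  0x2a  0xbe  0xa3  0xcf  0xbe  0xa2 ]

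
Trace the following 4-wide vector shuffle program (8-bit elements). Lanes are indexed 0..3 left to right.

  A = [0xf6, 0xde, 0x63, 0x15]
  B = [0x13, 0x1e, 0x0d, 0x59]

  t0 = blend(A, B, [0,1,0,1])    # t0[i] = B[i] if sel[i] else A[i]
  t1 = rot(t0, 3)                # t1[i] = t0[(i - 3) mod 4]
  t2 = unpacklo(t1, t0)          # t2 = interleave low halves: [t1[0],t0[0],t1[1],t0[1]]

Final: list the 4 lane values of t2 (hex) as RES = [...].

RES = [0x1e, 0xf6, 0x63, 0x1e]

t0 = [0xf6, 0x1e, 0x63, 0x59]
t1 = [0x1e, 0x63, 0x59, 0xf6]
t2 = [0x1e, 0xf6, 0x63, 0x1e]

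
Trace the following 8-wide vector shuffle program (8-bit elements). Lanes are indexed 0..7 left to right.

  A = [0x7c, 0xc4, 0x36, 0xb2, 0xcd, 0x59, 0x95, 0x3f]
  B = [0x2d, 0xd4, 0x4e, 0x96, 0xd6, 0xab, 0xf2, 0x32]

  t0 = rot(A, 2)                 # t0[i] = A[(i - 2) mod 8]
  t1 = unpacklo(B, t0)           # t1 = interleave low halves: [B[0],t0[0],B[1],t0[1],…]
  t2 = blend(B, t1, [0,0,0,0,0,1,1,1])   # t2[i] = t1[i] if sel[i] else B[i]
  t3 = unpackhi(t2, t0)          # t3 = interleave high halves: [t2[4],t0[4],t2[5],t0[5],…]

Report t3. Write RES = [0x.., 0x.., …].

RES = [0xd6, 0x36, 0x7c, 0xb2, 0x96, 0xcd, 0xc4, 0x59]

→ t0 |95|3f|7c|c4|36|b2|cd|59|
→ t1 |2d|95|d4|3f|4e|7c|96|c4|
→ t2 |2d|d4|4e|96|d6|7c|96|c4|
→ t3 |d6|36|7c|b2|96|cd|c4|59|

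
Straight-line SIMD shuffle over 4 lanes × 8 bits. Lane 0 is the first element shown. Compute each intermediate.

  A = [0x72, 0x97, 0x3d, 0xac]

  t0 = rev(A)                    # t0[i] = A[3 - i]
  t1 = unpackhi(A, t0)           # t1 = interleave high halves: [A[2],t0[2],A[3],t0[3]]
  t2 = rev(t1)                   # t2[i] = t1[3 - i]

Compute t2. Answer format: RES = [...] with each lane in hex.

t0 = [0xac, 0x3d, 0x97, 0x72]
t1 = [0x3d, 0x97, 0xac, 0x72]
t2 = [0x72, 0xac, 0x97, 0x3d]

RES = [ 0x72  0xac  0x97  0x3d ]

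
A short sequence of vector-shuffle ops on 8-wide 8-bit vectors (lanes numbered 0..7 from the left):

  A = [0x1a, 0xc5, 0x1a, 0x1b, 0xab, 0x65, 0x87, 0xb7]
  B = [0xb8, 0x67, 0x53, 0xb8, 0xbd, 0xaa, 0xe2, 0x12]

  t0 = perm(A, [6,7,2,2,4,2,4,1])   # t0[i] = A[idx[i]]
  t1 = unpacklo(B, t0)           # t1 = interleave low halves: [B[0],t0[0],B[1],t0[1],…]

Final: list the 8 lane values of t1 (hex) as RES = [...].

RES = [ 0xb8  0x87  0x67  0xb7  0x53  0x1a  0xb8  0x1a ]

→ t0 |87|b7|1a|1a|ab|1a|ab|c5|
→ t1 |b8|87|67|b7|53|1a|b8|1a|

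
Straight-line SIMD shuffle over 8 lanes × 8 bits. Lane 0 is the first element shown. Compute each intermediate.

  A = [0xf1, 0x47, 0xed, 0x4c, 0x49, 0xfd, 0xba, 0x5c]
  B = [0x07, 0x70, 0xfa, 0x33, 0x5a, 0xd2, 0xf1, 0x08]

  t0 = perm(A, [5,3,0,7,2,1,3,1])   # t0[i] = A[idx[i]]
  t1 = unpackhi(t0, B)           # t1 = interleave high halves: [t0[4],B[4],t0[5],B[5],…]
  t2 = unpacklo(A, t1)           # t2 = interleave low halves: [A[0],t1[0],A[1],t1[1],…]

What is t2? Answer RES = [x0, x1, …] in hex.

  t0: fd 4c f1 5c ed 47 4c 47
  t1: ed 5a 47 d2 4c f1 47 08
  t2: f1 ed 47 5a ed 47 4c d2

RES = [ 0xf1  0xed  0x47  0x5a  0xed  0x47  0x4c  0xd2 ]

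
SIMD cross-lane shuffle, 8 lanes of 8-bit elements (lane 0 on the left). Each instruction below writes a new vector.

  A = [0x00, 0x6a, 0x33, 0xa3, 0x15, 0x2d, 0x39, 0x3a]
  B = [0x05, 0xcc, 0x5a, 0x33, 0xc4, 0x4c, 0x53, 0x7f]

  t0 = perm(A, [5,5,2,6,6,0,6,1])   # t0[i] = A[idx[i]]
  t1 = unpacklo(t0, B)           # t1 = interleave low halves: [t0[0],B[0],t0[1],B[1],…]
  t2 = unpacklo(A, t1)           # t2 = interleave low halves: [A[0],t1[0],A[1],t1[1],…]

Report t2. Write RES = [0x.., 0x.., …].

RES = [ 0x00  0x2d  0x6a  0x05  0x33  0x2d  0xa3  0xcc ]

→ t0 |2d|2d|33|39|39|00|39|6a|
→ t1 |2d|05|2d|cc|33|5a|39|33|
→ t2 |00|2d|6a|05|33|2d|a3|cc|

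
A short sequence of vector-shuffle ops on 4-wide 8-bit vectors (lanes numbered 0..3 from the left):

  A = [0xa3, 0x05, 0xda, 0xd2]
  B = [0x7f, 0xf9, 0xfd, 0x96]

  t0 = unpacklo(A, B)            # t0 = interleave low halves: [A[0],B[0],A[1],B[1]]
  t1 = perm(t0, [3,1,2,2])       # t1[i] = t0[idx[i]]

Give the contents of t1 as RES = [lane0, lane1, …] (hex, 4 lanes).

  t0: a3 7f 05 f9
  t1: f9 7f 05 05

RES = [0xf9, 0x7f, 0x05, 0x05]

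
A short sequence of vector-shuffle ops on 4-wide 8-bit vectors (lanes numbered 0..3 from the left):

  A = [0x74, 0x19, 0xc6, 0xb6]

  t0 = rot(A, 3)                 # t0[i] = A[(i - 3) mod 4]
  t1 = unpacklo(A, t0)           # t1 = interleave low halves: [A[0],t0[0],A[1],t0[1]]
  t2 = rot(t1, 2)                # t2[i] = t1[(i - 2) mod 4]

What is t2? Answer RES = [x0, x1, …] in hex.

RES = [ 0x19  0xc6  0x74  0x19 ]

t0 = [0x19, 0xc6, 0xb6, 0x74]
t1 = [0x74, 0x19, 0x19, 0xc6]
t2 = [0x19, 0xc6, 0x74, 0x19]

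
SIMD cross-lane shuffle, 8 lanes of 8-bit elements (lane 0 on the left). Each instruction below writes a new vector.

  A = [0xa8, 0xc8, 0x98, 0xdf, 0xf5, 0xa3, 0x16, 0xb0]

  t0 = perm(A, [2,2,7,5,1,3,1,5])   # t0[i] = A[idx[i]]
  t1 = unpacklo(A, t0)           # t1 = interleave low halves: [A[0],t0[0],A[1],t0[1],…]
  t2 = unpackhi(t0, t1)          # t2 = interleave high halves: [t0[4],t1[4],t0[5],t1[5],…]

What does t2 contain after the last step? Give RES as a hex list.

→ t0 |98|98|b0|a3|c8|df|c8|a3|
→ t1 |a8|98|c8|98|98|b0|df|a3|
→ t2 |c8|98|df|b0|c8|df|a3|a3|

RES = [ 0xc8  0x98  0xdf  0xb0  0xc8  0xdf  0xa3  0xa3 ]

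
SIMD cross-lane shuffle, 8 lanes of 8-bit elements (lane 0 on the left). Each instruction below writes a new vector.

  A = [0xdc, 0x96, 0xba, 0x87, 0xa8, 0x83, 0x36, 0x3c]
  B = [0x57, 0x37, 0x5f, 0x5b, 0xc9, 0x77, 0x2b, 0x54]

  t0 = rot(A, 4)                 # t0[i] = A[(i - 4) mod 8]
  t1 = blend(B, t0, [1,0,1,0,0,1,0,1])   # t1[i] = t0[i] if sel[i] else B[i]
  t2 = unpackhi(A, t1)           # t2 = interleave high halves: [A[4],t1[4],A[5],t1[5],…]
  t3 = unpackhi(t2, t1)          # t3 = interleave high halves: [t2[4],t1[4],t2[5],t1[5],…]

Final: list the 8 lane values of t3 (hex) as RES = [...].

→ t0 |a8|83|36|3c|dc|96|ba|87|
→ t1 |a8|37|36|5b|c9|96|2b|87|
→ t2 |a8|c9|83|96|36|2b|3c|87|
→ t3 |36|c9|2b|96|3c|2b|87|87|

RES = [0x36, 0xc9, 0x2b, 0x96, 0x3c, 0x2b, 0x87, 0x87]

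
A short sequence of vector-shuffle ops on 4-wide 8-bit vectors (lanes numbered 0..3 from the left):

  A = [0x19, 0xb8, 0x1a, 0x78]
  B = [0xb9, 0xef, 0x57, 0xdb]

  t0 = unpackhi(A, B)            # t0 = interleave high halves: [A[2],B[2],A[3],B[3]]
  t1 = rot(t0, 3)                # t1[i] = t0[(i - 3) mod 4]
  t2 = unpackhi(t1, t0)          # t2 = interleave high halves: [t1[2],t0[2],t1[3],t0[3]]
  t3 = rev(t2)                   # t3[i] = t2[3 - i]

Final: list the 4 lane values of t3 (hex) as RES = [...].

→ t0 |1a|57|78|db|
→ t1 |57|78|db|1a|
→ t2 |db|78|1a|db|
→ t3 |db|1a|78|db|

RES = [0xdb, 0x1a, 0x78, 0xdb]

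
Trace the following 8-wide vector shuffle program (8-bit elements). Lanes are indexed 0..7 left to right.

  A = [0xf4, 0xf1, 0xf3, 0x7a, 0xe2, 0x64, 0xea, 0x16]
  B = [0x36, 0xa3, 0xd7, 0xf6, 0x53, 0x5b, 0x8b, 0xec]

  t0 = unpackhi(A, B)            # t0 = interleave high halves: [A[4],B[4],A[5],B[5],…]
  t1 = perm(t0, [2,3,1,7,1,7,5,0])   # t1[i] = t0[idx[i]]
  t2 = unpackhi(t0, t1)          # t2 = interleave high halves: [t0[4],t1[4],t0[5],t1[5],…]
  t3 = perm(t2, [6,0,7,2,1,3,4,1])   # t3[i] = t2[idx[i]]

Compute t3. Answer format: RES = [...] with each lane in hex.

RES = [0xec, 0xea, 0xe2, 0x8b, 0x53, 0xec, 0x16, 0x53]

→ t0 |e2|53|64|5b|ea|8b|16|ec|
→ t1 |64|5b|53|ec|53|ec|8b|e2|
→ t2 |ea|53|8b|ec|16|8b|ec|e2|
→ t3 |ec|ea|e2|8b|53|ec|16|53|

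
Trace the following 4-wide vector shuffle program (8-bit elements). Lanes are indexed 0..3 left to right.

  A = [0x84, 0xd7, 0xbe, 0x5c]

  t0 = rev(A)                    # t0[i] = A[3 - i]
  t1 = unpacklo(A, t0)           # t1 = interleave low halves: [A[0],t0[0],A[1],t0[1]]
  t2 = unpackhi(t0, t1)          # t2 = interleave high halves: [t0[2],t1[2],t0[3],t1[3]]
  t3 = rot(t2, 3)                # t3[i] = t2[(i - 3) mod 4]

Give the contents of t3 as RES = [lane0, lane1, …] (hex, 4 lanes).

→ t0 |5c|be|d7|84|
→ t1 |84|5c|d7|be|
→ t2 |d7|d7|84|be|
→ t3 |d7|84|be|d7|

RES = [ 0xd7  0x84  0xbe  0xd7 ]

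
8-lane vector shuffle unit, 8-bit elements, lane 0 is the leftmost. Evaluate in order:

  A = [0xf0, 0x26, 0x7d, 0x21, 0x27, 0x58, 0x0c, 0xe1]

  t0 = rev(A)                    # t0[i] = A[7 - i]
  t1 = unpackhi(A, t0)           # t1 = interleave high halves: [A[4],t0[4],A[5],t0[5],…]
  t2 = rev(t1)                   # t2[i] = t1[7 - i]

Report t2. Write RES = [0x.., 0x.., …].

→ t0 |e1|0c|58|27|21|7d|26|f0|
→ t1 |27|21|58|7d|0c|26|e1|f0|
→ t2 |f0|e1|26|0c|7d|58|21|27|

RES = [ 0xf0  0xe1  0x26  0x0c  0x7d  0x58  0x21  0x27 ]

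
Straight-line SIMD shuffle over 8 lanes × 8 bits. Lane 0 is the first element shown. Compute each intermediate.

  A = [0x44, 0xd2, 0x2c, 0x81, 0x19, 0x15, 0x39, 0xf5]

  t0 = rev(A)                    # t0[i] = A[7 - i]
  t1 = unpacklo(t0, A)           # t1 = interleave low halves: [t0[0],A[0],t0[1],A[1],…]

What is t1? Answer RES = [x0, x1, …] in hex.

RES = [0xf5, 0x44, 0x39, 0xd2, 0x15, 0x2c, 0x19, 0x81]

→ t0 |f5|39|15|19|81|2c|d2|44|
→ t1 |f5|44|39|d2|15|2c|19|81|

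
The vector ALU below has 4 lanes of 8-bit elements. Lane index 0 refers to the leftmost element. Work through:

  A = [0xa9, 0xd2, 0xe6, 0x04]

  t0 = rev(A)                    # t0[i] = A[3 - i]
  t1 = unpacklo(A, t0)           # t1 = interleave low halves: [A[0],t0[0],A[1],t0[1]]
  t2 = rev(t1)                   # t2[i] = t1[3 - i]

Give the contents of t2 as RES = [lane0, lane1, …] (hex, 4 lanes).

RES = [ 0xe6  0xd2  0x04  0xa9 ]

t0 = [0x04, 0xe6, 0xd2, 0xa9]
t1 = [0xa9, 0x04, 0xd2, 0xe6]
t2 = [0xe6, 0xd2, 0x04, 0xa9]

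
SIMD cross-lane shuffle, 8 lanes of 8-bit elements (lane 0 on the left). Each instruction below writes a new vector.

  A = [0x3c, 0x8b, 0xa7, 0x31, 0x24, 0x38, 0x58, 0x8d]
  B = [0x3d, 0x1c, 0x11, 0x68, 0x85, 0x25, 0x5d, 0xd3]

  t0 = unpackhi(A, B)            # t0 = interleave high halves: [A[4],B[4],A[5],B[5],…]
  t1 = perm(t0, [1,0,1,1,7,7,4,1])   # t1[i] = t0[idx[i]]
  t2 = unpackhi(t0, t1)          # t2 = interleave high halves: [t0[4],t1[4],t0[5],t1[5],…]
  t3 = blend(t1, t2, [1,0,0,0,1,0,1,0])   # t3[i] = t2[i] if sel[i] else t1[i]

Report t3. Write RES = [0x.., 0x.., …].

RES = [0x58, 0x24, 0x85, 0x85, 0x8d, 0xd3, 0xd3, 0x85]

  t0: 24 85 38 25 58 5d 8d d3
  t1: 85 24 85 85 d3 d3 58 85
  t2: 58 d3 5d d3 8d 58 d3 85
  t3: 58 24 85 85 8d d3 d3 85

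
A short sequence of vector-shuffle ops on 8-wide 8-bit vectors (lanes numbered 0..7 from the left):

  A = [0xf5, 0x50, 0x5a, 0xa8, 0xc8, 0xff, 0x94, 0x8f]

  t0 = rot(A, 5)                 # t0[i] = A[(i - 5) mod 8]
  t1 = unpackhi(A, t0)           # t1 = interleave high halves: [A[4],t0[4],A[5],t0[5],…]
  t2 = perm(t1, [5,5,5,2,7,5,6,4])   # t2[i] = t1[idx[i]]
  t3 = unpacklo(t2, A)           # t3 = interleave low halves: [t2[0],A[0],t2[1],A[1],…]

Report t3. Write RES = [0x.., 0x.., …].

t0 = [0xa8, 0xc8, 0xff, 0x94, 0x8f, 0xf5, 0x50, 0x5a]
t1 = [0xc8, 0x8f, 0xff, 0xf5, 0x94, 0x50, 0x8f, 0x5a]
t2 = [0x50, 0x50, 0x50, 0xff, 0x5a, 0x50, 0x8f, 0x94]
t3 = [0x50, 0xf5, 0x50, 0x50, 0x50, 0x5a, 0xff, 0xa8]

RES = [0x50, 0xf5, 0x50, 0x50, 0x50, 0x5a, 0xff, 0xa8]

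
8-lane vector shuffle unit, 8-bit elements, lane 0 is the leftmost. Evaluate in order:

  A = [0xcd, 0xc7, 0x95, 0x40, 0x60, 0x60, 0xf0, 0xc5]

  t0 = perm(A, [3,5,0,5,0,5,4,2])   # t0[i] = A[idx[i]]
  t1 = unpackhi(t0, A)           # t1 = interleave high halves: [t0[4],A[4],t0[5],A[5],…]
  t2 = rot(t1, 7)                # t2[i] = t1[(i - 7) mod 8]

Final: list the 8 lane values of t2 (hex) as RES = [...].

RES = [0x60, 0x60, 0x60, 0x60, 0xf0, 0x95, 0xc5, 0xcd]

→ t0 |40|60|cd|60|cd|60|60|95|
→ t1 |cd|60|60|60|60|f0|95|c5|
→ t2 |60|60|60|60|f0|95|c5|cd|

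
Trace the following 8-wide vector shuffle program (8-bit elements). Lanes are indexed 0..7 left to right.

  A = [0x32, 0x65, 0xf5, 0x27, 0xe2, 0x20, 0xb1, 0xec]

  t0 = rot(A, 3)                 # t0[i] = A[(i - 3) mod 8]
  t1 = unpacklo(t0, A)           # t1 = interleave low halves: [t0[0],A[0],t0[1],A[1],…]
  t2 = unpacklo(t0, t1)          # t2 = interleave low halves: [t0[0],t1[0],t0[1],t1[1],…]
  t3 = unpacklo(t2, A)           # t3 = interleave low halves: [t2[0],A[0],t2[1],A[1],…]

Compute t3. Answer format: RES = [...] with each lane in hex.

RES = [ 0x20  0x32  0x20  0x65  0xb1  0xf5  0x32  0x27 ]

t0 = [0x20, 0xb1, 0xec, 0x32, 0x65, 0xf5, 0x27, 0xe2]
t1 = [0x20, 0x32, 0xb1, 0x65, 0xec, 0xf5, 0x32, 0x27]
t2 = [0x20, 0x20, 0xb1, 0x32, 0xec, 0xb1, 0x32, 0x65]
t3 = [0x20, 0x32, 0x20, 0x65, 0xb1, 0xf5, 0x32, 0x27]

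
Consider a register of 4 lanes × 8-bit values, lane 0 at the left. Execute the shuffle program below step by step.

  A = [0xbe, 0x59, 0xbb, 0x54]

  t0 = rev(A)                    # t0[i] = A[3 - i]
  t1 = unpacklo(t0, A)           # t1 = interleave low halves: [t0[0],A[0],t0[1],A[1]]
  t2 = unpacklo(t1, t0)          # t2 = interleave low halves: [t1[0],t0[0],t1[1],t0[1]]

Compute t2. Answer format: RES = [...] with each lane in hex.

RES = [ 0x54  0x54  0xbe  0xbb ]

  t0: 54 bb 59 be
  t1: 54 be bb 59
  t2: 54 54 be bb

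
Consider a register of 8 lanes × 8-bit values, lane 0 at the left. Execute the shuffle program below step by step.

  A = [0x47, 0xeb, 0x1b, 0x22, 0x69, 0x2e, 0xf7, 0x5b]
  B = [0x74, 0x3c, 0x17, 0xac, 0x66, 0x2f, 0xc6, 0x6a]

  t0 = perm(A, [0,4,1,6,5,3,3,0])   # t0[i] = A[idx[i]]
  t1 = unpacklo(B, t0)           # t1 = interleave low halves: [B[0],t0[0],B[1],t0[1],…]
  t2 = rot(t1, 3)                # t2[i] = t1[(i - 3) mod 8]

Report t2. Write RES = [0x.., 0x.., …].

RES = [ 0xeb  0xac  0xf7  0x74  0x47  0x3c  0x69  0x17 ]

  t0: 47 69 eb f7 2e 22 22 47
  t1: 74 47 3c 69 17 eb ac f7
  t2: eb ac f7 74 47 3c 69 17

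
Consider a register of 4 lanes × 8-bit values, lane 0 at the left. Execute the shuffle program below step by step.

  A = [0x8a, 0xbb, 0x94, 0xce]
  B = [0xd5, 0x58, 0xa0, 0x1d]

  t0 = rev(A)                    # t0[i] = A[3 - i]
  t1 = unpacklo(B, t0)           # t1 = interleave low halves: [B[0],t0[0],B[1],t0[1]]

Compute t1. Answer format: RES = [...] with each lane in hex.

  t0: ce 94 bb 8a
  t1: d5 ce 58 94

RES = [0xd5, 0xce, 0x58, 0x94]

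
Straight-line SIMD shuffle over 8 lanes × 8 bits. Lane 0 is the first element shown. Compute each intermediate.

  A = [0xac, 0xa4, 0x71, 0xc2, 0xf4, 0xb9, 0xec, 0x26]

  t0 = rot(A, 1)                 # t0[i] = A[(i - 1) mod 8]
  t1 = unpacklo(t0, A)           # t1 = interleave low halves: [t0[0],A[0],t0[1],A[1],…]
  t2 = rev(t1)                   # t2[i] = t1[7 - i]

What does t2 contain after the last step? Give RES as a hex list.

→ t0 |26|ac|a4|71|c2|f4|b9|ec|
→ t1 |26|ac|ac|a4|a4|71|71|c2|
→ t2 |c2|71|71|a4|a4|ac|ac|26|

RES = [ 0xc2  0x71  0x71  0xa4  0xa4  0xac  0xac  0x26 ]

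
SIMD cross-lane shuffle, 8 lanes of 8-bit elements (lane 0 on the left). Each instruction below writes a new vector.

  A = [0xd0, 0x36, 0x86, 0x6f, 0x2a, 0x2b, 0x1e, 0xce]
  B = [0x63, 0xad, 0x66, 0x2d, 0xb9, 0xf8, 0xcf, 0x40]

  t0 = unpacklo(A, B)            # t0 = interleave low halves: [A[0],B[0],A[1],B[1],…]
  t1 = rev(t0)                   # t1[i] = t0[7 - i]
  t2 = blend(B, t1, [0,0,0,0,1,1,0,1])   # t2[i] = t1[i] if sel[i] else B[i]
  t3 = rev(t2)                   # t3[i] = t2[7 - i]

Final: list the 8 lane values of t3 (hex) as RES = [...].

  t0: d0 63 36 ad 86 66 6f 2d
  t1: 2d 6f 66 86 ad 36 63 d0
  t2: 63 ad 66 2d ad 36 cf d0
  t3: d0 cf 36 ad 2d 66 ad 63

RES = [0xd0, 0xcf, 0x36, 0xad, 0x2d, 0x66, 0xad, 0x63]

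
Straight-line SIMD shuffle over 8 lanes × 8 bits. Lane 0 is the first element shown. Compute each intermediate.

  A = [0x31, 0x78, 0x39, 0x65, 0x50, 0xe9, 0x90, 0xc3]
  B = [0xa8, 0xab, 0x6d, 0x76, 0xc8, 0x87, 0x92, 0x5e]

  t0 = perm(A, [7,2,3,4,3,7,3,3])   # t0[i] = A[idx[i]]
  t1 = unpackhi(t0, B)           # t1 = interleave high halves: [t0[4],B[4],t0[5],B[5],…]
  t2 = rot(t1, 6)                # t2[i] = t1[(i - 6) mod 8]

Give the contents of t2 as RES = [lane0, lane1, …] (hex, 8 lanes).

RES = [ 0xc3  0x87  0x65  0x92  0x65  0x5e  0x65  0xc8 ]

t0 = [0xc3, 0x39, 0x65, 0x50, 0x65, 0xc3, 0x65, 0x65]
t1 = [0x65, 0xc8, 0xc3, 0x87, 0x65, 0x92, 0x65, 0x5e]
t2 = [0xc3, 0x87, 0x65, 0x92, 0x65, 0x5e, 0x65, 0xc8]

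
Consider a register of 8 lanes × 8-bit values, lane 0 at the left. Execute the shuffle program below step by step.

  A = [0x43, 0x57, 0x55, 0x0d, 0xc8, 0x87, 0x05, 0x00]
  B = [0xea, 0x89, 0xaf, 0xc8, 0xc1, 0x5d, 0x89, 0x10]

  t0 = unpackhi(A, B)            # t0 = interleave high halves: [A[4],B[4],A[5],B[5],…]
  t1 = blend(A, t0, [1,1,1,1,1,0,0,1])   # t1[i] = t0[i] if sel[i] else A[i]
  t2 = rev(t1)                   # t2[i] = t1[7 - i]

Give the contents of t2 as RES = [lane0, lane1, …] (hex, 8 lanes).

RES = [ 0x10  0x05  0x87  0x05  0x5d  0x87  0xc1  0xc8 ]

  t0: c8 c1 87 5d 05 89 00 10
  t1: c8 c1 87 5d 05 87 05 10
  t2: 10 05 87 05 5d 87 c1 c8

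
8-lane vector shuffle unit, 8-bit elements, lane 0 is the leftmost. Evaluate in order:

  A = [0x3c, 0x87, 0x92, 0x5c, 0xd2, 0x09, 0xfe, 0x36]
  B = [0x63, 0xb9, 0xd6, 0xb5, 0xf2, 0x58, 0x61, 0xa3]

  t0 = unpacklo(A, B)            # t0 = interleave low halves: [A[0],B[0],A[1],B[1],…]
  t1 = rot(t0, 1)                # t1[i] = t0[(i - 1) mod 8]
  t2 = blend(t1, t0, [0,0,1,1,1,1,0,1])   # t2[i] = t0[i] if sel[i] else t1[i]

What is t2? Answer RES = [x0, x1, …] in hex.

  t0: 3c 63 87 b9 92 d6 5c b5
  t1: b5 3c 63 87 b9 92 d6 5c
  t2: b5 3c 87 b9 92 d6 d6 b5

RES = [0xb5, 0x3c, 0x87, 0xb9, 0x92, 0xd6, 0xd6, 0xb5]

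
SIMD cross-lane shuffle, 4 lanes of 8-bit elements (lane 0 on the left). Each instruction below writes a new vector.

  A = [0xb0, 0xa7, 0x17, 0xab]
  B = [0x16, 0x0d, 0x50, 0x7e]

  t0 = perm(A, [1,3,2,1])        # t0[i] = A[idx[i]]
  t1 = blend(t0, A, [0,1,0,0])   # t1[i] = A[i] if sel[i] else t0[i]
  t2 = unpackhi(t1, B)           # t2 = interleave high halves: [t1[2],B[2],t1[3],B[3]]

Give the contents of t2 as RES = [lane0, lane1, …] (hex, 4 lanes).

RES = [ 0x17  0x50  0xa7  0x7e ]

t0 = [0xa7, 0xab, 0x17, 0xa7]
t1 = [0xa7, 0xa7, 0x17, 0xa7]
t2 = [0x17, 0x50, 0xa7, 0x7e]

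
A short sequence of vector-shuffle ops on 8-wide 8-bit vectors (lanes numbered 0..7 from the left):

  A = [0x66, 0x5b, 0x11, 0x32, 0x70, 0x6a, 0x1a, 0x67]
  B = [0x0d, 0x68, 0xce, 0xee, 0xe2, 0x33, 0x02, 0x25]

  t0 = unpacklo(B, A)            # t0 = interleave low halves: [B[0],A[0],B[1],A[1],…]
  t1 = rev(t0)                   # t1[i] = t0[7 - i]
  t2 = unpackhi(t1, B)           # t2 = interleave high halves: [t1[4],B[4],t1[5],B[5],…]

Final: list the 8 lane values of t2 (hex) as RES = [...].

→ t0 |0d|66|68|5b|ce|11|ee|32|
→ t1 |32|ee|11|ce|5b|68|66|0d|
→ t2 |5b|e2|68|33|66|02|0d|25|

RES = [0x5b, 0xe2, 0x68, 0x33, 0x66, 0x02, 0x0d, 0x25]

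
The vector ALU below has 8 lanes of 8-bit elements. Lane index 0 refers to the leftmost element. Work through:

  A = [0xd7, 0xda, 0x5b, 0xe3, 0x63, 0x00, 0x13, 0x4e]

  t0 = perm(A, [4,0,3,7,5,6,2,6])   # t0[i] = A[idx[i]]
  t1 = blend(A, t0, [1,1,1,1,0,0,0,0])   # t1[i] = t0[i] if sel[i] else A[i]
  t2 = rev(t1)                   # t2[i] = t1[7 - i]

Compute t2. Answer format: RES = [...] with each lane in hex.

→ t0 |63|d7|e3|4e|00|13|5b|13|
→ t1 |63|d7|e3|4e|63|00|13|4e|
→ t2 |4e|13|00|63|4e|e3|d7|63|

RES = [0x4e, 0x13, 0x00, 0x63, 0x4e, 0xe3, 0xd7, 0x63]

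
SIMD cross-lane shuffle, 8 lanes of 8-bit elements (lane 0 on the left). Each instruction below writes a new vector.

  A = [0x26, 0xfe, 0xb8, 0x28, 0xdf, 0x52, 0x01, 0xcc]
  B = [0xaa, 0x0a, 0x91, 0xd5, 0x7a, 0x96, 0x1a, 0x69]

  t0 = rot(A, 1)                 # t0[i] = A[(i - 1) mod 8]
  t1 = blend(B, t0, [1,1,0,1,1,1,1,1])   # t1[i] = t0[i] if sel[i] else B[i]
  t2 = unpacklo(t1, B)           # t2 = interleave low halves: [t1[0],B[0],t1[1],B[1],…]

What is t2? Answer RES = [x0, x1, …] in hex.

RES = [0xcc, 0xaa, 0x26, 0x0a, 0x91, 0x91, 0xb8, 0xd5]

t0 = [0xcc, 0x26, 0xfe, 0xb8, 0x28, 0xdf, 0x52, 0x01]
t1 = [0xcc, 0x26, 0x91, 0xb8, 0x28, 0xdf, 0x52, 0x01]
t2 = [0xcc, 0xaa, 0x26, 0x0a, 0x91, 0x91, 0xb8, 0xd5]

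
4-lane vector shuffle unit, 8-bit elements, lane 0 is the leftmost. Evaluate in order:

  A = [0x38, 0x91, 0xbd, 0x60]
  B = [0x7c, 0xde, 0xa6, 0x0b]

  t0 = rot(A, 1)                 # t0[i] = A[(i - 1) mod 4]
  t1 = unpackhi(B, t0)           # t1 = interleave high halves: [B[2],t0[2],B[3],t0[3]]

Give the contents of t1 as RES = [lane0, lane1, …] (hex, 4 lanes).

RES = [0xa6, 0x91, 0x0b, 0xbd]

  t0: 60 38 91 bd
  t1: a6 91 0b bd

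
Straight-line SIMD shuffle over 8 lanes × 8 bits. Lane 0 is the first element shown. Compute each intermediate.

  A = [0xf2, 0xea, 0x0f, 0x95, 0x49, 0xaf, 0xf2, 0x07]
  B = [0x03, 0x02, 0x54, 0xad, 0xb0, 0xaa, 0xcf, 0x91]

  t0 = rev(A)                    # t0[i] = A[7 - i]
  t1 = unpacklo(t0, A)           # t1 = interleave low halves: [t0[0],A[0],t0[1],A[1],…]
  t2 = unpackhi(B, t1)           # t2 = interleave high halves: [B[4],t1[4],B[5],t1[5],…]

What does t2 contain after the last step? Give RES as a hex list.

RES = [0xb0, 0xaf, 0xaa, 0x0f, 0xcf, 0x49, 0x91, 0x95]

  t0: 07 f2 af 49 95 0f ea f2
  t1: 07 f2 f2 ea af 0f 49 95
  t2: b0 af aa 0f cf 49 91 95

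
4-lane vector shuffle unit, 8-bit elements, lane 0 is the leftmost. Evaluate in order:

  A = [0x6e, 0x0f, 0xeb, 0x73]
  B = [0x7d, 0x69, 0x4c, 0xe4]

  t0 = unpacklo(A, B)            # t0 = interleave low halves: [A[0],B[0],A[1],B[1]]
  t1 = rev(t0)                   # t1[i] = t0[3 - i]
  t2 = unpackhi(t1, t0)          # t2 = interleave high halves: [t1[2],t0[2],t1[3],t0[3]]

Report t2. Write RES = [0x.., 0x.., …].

RES = [ 0x7d  0x0f  0x6e  0x69 ]

→ t0 |6e|7d|0f|69|
→ t1 |69|0f|7d|6e|
→ t2 |7d|0f|6e|69|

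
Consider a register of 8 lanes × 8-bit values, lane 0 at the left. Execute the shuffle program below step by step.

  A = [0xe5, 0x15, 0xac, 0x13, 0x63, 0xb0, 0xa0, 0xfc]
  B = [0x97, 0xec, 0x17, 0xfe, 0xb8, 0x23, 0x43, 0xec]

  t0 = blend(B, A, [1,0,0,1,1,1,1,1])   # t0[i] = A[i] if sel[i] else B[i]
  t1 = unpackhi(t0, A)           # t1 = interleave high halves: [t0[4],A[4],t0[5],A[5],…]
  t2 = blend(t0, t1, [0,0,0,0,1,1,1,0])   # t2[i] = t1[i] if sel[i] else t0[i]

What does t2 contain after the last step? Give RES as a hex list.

RES = [ 0xe5  0xec  0x17  0x13  0xa0  0xa0  0xfc  0xfc ]

→ t0 |e5|ec|17|13|63|b0|a0|fc|
→ t1 |63|63|b0|b0|a0|a0|fc|fc|
→ t2 |e5|ec|17|13|a0|a0|fc|fc|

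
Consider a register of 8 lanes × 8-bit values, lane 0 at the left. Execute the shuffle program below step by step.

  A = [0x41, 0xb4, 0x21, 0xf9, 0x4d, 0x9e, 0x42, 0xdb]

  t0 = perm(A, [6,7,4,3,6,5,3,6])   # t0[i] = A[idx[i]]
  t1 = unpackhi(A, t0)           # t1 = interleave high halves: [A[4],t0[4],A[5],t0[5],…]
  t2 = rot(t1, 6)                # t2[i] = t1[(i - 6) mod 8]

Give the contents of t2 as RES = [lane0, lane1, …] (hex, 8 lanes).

RES = [0x9e, 0x9e, 0x42, 0xf9, 0xdb, 0x42, 0x4d, 0x42]

→ t0 |42|db|4d|f9|42|9e|f9|42|
→ t1 |4d|42|9e|9e|42|f9|db|42|
→ t2 |9e|9e|42|f9|db|42|4d|42|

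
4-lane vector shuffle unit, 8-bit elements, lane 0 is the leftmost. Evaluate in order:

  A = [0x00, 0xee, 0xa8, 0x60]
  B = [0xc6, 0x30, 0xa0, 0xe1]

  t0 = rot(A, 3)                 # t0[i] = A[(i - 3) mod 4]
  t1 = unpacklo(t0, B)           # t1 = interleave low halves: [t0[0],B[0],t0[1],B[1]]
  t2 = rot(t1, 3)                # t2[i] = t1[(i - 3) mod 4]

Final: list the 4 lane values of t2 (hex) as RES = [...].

→ t0 |ee|a8|60|00|
→ t1 |ee|c6|a8|30|
→ t2 |c6|a8|30|ee|

RES = [ 0xc6  0xa8  0x30  0xee ]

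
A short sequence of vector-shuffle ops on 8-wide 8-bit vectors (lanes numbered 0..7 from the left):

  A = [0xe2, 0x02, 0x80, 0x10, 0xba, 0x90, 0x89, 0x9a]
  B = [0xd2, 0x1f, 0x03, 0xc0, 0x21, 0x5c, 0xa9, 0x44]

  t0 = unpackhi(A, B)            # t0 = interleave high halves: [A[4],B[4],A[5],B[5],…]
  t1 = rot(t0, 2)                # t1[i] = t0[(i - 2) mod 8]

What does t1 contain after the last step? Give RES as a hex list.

t0 = [0xba, 0x21, 0x90, 0x5c, 0x89, 0xa9, 0x9a, 0x44]
t1 = [0x9a, 0x44, 0xba, 0x21, 0x90, 0x5c, 0x89, 0xa9]

RES = [0x9a, 0x44, 0xba, 0x21, 0x90, 0x5c, 0x89, 0xa9]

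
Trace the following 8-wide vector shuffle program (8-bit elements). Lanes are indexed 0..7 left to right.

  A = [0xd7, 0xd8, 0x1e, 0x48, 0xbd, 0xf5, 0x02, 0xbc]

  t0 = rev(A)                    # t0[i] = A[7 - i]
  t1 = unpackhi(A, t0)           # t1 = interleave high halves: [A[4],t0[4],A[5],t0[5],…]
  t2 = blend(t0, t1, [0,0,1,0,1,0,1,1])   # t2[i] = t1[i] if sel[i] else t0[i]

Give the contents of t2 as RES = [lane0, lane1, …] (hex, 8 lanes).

t0 = [0xbc, 0x02, 0xf5, 0xbd, 0x48, 0x1e, 0xd8, 0xd7]
t1 = [0xbd, 0x48, 0xf5, 0x1e, 0x02, 0xd8, 0xbc, 0xd7]
t2 = [0xbc, 0x02, 0xf5, 0xbd, 0x02, 0x1e, 0xbc, 0xd7]

RES = [0xbc, 0x02, 0xf5, 0xbd, 0x02, 0x1e, 0xbc, 0xd7]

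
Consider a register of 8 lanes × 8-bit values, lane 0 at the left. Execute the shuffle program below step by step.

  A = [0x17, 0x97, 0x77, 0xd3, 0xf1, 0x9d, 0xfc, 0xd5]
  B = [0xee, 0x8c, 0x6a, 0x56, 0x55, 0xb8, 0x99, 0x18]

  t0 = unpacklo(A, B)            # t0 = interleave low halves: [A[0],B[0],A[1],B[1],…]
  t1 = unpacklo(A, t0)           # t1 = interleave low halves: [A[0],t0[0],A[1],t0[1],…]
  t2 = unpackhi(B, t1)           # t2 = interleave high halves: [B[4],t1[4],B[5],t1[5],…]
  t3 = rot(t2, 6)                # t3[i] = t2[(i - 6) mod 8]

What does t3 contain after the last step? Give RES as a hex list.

RES = [ 0xb8  0x97  0x99  0xd3  0x18  0x8c  0x55  0x77 ]

→ t0 |17|ee|97|8c|77|6a|d3|56|
→ t1 |17|17|97|ee|77|97|d3|8c|
→ t2 |55|77|b8|97|99|d3|18|8c|
→ t3 |b8|97|99|d3|18|8c|55|77|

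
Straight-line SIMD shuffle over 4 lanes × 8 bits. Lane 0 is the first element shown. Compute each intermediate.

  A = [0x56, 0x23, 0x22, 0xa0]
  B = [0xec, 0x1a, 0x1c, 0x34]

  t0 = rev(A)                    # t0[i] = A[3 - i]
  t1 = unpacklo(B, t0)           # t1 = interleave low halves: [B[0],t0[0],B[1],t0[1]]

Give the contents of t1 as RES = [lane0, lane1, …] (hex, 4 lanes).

  t0: a0 22 23 56
  t1: ec a0 1a 22

RES = [0xec, 0xa0, 0x1a, 0x22]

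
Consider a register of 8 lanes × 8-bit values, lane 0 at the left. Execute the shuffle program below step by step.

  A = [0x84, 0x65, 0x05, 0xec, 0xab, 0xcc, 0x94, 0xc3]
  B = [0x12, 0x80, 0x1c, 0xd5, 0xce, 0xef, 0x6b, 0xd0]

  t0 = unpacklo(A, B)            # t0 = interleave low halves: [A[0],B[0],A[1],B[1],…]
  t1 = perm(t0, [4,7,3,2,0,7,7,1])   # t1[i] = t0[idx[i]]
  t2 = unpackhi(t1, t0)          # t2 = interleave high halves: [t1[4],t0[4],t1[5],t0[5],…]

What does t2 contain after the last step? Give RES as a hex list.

RES = [0x84, 0x05, 0xd5, 0x1c, 0xd5, 0xec, 0x12, 0xd5]

→ t0 |84|12|65|80|05|1c|ec|d5|
→ t1 |05|d5|80|65|84|d5|d5|12|
→ t2 |84|05|d5|1c|d5|ec|12|d5|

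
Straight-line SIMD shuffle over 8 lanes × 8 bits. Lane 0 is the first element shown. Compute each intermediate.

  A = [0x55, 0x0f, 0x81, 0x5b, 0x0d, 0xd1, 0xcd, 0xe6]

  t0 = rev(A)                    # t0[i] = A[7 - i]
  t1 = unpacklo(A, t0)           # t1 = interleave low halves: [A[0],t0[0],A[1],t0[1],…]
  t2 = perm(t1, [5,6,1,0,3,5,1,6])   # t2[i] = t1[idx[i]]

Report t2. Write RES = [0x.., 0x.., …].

RES = [0xd1, 0x5b, 0xe6, 0x55, 0xcd, 0xd1, 0xe6, 0x5b]

  t0: e6 cd d1 0d 5b 81 0f 55
  t1: 55 e6 0f cd 81 d1 5b 0d
  t2: d1 5b e6 55 cd d1 e6 5b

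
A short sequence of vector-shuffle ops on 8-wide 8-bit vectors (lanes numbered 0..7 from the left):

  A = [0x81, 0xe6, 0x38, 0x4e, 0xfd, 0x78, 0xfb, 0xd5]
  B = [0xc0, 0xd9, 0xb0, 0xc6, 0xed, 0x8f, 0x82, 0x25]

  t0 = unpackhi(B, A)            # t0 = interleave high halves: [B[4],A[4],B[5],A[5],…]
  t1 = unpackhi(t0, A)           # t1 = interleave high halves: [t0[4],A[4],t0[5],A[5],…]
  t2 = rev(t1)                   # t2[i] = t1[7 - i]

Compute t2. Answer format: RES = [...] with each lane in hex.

RES = [ 0xd5  0xd5  0xfb  0x25  0x78  0xfb  0xfd  0x82 ]

t0 = [0xed, 0xfd, 0x8f, 0x78, 0x82, 0xfb, 0x25, 0xd5]
t1 = [0x82, 0xfd, 0xfb, 0x78, 0x25, 0xfb, 0xd5, 0xd5]
t2 = [0xd5, 0xd5, 0xfb, 0x25, 0x78, 0xfb, 0xfd, 0x82]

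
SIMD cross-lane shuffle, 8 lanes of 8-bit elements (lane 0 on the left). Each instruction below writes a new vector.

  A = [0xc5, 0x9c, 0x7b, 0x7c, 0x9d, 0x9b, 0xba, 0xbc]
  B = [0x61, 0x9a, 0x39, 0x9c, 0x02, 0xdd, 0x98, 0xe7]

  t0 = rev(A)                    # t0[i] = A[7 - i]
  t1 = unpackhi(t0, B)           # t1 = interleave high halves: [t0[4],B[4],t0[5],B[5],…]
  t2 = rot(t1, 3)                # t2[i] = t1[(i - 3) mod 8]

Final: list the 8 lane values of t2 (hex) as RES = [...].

RES = [ 0x98  0xc5  0xe7  0x7c  0x02  0x7b  0xdd  0x9c ]

  t0: bc ba 9b 9d 7c 7b 9c c5
  t1: 7c 02 7b dd 9c 98 c5 e7
  t2: 98 c5 e7 7c 02 7b dd 9c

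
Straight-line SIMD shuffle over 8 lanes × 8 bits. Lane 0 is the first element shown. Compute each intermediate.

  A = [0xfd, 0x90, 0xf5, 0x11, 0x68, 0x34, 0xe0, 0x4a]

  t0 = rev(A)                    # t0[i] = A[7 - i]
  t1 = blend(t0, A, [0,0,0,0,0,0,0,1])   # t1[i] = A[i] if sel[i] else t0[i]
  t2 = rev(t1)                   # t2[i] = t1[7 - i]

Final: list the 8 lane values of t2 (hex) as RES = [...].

t0 = [0x4a, 0xe0, 0x34, 0x68, 0x11, 0xf5, 0x90, 0xfd]
t1 = [0x4a, 0xe0, 0x34, 0x68, 0x11, 0xf5, 0x90, 0x4a]
t2 = [0x4a, 0x90, 0xf5, 0x11, 0x68, 0x34, 0xe0, 0x4a]

RES = [0x4a, 0x90, 0xf5, 0x11, 0x68, 0x34, 0xe0, 0x4a]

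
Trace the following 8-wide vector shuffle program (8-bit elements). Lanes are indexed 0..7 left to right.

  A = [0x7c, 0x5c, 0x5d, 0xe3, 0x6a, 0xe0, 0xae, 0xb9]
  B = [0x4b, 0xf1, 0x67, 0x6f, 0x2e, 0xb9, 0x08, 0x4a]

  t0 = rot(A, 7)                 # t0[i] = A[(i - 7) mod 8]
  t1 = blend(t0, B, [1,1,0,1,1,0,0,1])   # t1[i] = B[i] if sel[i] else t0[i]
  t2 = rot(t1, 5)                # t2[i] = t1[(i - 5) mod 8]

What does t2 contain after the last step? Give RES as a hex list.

RES = [ 0x6f  0x2e  0xae  0xb9  0x4a  0x4b  0xf1  0xe3 ]

  t0: 5c 5d e3 6a e0 ae b9 7c
  t1: 4b f1 e3 6f 2e ae b9 4a
  t2: 6f 2e ae b9 4a 4b f1 e3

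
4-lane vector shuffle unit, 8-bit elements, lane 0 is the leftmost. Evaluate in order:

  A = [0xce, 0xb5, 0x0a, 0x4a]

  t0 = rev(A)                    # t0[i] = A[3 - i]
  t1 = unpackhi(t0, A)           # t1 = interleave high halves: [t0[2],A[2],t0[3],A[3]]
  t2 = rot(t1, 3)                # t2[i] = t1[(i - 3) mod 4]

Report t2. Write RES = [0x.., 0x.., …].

RES = [0x0a, 0xce, 0x4a, 0xb5]

→ t0 |4a|0a|b5|ce|
→ t1 |b5|0a|ce|4a|
→ t2 |0a|ce|4a|b5|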